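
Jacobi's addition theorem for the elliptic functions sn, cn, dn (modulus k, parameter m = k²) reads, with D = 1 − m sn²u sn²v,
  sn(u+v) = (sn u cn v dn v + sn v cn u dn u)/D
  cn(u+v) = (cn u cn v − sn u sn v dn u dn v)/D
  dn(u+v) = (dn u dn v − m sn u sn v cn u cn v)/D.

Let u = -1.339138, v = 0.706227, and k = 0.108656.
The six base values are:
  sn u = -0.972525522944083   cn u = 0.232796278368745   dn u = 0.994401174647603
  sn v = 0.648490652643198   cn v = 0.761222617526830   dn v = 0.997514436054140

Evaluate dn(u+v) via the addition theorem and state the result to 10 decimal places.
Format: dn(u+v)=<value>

dn(u+v)=0.9979351807

m = k² = 0.011806126336
D = 1 − m·sn²u·sn²v = 0.9953041211616701
dn(u+v) = (dn u·dn v − m·sn u·sn v·cn u·cn v)/D = 0.9932489980062925/0.9953041211616701 = 0.9979351807033824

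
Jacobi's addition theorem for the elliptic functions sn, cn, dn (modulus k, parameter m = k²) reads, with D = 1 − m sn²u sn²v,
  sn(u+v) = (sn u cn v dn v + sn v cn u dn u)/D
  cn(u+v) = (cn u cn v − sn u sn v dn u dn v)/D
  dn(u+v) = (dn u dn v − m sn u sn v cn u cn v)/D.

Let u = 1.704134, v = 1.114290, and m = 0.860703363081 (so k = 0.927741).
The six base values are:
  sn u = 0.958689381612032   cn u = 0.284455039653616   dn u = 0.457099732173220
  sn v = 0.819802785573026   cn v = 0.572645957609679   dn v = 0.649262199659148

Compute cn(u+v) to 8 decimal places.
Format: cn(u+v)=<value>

m = k² = 0.860703363081
D = 1 − m·sn²u·sn²v = 0.468347190077384
cn(u+v) = (cn u·cn v − sn u·sn v·dn u·dn v)/D = -0.07035622056581076/0.468347190077384 = -0.1502223607964552

cn(u+v)=-0.15022236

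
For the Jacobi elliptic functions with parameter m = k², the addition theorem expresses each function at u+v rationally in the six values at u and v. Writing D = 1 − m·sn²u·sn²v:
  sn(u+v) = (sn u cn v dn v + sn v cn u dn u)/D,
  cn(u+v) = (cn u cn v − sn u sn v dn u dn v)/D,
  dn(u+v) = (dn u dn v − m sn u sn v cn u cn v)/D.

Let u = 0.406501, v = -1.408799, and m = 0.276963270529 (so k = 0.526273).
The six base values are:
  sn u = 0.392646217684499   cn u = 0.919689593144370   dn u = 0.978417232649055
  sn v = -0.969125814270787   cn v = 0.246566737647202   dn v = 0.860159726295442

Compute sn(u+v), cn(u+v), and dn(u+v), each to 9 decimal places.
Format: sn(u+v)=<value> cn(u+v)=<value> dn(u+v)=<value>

m = k² = 0.276963270529
D = 1 − m·sn²u·sn²v = 0.9598962172184699
sn(u+v) = (sn u·cn v·dn v + sn v·cn u·dn u)/D = -0.7887832437740492/0.9598962172184699 = -0.8217380479524529
cn(u+v) = (cn u·cn v − sn u·sn v·dn u·dn v)/D = 0.5470116471992318/0.9598962172184699 = 0.5698654056417991
dn(u+v) = (dn u·dn v − m·sn u·sn v·cn u·cn v)/D = 0.8654940875411052/0.9598962172184699 = 0.9016538163355642

sn(u+v)=-0.821738048 cn(u+v)=0.569865406 dn(u+v)=0.901653816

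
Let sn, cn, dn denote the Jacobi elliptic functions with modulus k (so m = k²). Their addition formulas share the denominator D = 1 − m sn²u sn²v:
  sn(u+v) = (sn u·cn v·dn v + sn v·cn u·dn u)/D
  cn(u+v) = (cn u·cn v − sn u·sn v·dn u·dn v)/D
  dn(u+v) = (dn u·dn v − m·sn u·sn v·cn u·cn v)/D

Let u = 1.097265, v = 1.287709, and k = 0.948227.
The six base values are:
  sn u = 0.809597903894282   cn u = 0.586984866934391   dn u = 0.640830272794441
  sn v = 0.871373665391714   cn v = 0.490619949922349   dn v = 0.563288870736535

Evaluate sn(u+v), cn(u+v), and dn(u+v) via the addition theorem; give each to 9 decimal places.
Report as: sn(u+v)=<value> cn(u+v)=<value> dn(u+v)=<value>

m = k² = 0.899134443529
D = 1 − m·sn²u·sn²v = 0.552521425415584
sn(u+v) = (sn u·cn v·dn v + sn v·cn u·dn u)/D = 0.5515149798008936/0.552521425415584 = 0.9981784496158979
cn(u+v) = (cn u·cn v − sn u·sn v·dn u·dn v)/D = 0.0333339556381875/0.552521425415584 = 0.06033061181856443
dn(u+v) = (dn u·dn v − m·sn u·sn v·cn u·cn v)/D = 0.1783011641651987/0.552521425415584 = 0.3227045250436902

sn(u+v)=0.998178450 cn(u+v)=0.060330612 dn(u+v)=0.322704525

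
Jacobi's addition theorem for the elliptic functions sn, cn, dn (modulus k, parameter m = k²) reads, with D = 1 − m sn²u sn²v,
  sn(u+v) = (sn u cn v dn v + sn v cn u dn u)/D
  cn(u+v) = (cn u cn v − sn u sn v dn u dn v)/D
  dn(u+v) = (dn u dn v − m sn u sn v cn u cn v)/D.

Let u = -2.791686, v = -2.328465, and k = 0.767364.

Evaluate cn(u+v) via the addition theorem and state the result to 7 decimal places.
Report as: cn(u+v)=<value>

cn(u+v)=-0.4481429

sn u = -0.8336614502344006, cn u = -0.5522758245596815, dn u = 0.7686065558342902
sn v = -0.9678424504248906, cn v = -0.2515571329848215, dn v = 0.6696382198479258
m = k² = 0.588847508496
D = 1 − m·sn²u·sn²v = 0.6166534012320222
cn(u+v) = (cn u·cn v − sn u·sn v·dn u·dn v)/D = -0.2763488662441402/0.6166534012320222 = -0.448142936845914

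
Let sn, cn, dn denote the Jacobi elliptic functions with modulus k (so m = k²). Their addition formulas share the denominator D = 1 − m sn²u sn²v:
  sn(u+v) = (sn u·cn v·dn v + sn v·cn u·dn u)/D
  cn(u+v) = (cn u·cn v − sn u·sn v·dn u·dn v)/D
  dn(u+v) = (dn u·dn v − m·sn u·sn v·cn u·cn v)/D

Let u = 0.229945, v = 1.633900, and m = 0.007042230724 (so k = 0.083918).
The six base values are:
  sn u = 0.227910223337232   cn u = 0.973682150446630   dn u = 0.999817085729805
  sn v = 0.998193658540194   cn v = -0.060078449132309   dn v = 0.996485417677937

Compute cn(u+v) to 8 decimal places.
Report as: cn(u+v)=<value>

m = k² = 0.007042230724
D = 1 − m·sn²u·sn²v = 0.9996355252253458
cn(u+v) = (cn u·cn v − sn u·sn v·dn u·dn v)/D = -0.2851548243746062/0.9996355252253458 = -0.2852587940092709

cn(u+v)=-0.28525879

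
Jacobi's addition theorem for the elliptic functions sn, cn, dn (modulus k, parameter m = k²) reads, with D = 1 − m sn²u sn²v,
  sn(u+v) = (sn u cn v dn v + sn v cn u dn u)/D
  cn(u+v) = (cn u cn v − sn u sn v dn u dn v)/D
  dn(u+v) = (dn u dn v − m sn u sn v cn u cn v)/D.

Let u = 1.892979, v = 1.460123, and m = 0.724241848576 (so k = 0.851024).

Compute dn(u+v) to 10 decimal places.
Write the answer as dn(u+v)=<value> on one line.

sn u = 0.9932711448627049, cn u = 0.1158120580213109, dn u = 0.5342957949832251
sn v = 0.9358425813720245, cn v = 0.3524183066909914, dn v = 0.6047379768352621
m = k² = 0.724241848576
D = 1 − m·sn²u·sn²v = 0.3742154191650283
dn(u+v) = (dn u·dn v − m·sn u·sn v·cn u·cn v)/D = 0.295632137605113/0.3742154191650283 = 0.7900052281777831

dn(u+v)=0.7900052282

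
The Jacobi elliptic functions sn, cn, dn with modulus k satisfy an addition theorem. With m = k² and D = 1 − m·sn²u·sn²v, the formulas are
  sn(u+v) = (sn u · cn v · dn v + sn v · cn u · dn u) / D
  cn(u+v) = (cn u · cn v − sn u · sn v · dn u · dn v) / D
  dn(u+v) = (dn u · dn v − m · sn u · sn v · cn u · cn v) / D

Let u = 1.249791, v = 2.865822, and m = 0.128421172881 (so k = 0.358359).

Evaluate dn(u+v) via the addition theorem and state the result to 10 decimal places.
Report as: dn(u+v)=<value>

dn(u+v)=0.9628616903

sn u = 0.9388445423721652, cn u = 0.3443412918283249, dn u = 0.9417036924692489
sn v = 0.3741295493735111, cn v = -0.9273764501460955, dn v = 0.9909714998317032
m = k² = 0.128421172881
D = 1 − m·sn²u·sn²v = 0.9841558835474891
dn(u+v) = (dn u·dn v − m·sn u·sn v·cn u·cn v)/D = 0.9476059975916707/0.9841558835474891 = 0.9628616903410965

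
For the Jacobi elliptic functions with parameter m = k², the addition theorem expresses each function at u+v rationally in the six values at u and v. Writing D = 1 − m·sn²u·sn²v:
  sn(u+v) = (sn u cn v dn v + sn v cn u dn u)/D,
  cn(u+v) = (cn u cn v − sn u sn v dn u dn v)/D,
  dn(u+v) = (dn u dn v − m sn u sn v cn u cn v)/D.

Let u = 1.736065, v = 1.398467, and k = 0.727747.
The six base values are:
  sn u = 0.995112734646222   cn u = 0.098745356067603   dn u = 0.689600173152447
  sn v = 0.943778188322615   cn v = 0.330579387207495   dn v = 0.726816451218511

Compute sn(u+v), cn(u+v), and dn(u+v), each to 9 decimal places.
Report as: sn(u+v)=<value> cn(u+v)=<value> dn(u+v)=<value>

sn(u+v)=0.569308241 cn(u+v)=-0.822124156 dn(u+v)=0.910134751

m = k² = 0.529615696009
D = 1 − m·sn²u·sn²v = 0.5328619021963137
sn(u+v) = (sn u·cn v·dn v + sn v·cn u·dn u)/D = 0.3033626719820509/0.5328619021963137 = 0.5693082405247427
cn(u+v) = (cn u·cn v − sn u·sn v·dn u·dn v)/D = -0.4380786414106312/0.5328619021963137 = -0.8221241556301711
dn(u+v) = (dn u·dn v − m·sn u·sn v·cn u·cn v)/D = 0.484976134661651/0.5328619021963137 = 0.9101347509790239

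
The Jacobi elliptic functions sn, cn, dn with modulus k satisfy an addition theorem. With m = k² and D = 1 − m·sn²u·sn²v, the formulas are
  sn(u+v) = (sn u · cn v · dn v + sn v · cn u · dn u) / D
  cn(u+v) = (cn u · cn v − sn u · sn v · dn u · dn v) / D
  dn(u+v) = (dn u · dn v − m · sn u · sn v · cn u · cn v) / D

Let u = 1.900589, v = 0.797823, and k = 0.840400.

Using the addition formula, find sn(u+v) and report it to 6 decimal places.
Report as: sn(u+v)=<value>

sn u = 0.9949854632959952, cn u = 0.1000196372201666, dn u = 0.5484462924632946
sn v = 0.6785776956305289, cn v = 0.7345286318400129, dn v = 0.8214526709888095
m = k² = 0.70627216
D = 1 − m·sn²u·sn²v = 0.6780379231590241
sn(u+v) = (sn u·cn v·dn v + sn v·cn u·dn u)/D = 0.6375784832329222/0.6780379231590241 = 0.9403286474927558

sn(u+v)=0.940329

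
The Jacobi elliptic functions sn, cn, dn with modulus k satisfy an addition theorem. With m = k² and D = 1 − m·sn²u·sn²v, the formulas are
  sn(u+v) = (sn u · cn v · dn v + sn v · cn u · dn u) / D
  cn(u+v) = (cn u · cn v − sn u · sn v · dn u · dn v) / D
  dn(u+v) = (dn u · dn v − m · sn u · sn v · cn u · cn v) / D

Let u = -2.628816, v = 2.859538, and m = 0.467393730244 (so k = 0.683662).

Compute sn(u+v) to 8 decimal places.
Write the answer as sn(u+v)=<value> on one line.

sn u = -0.818215221270925, cn u = -0.5749120382115609, dn u = 0.8289095521995128
sn v = 0.6896479837823529, cn v = -0.7241447772820954, dn v = 0.8818734822821142
m = k² = 0.467393730244
D = 1 − m·sn²u·sn²v = 0.8511760137533054
sn(u+v) = (sn u·cn v·dn v + sn v·cn u·dn u)/D = 0.1938637737455815/0.8511760137533054 = 0.2277599117140637

sn(u+v)=0.22775991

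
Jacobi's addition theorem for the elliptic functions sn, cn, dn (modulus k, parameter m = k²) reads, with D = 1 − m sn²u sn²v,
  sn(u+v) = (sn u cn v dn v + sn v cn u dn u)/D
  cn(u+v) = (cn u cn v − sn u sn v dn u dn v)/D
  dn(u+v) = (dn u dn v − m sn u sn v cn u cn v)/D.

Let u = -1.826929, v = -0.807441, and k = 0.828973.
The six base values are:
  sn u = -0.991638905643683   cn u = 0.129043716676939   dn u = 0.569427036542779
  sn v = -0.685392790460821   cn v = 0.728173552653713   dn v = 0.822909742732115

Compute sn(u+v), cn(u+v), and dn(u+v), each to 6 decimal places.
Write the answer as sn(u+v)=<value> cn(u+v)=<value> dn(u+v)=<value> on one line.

m = k² = 0.687196234729
D = 1 − m·sn²u·sn²v = 0.6825561265707523
sn(u+v) = (sn u·cn v·dn v + sn v·cn u·dn u)/D = -0.6445743013613934/0.6825561265707523 = -0.9443535502344922
cn(u+v) = (cn u·cn v − sn u·sn v·dn u·dn v)/D = -0.2245146675470013/0.6825561265707523 = -0.3289321695418531
dn(u+v) = (dn u·dn v − m·sn u·sn v·cn u·cn v)/D = 0.4246990728738793/0.6825561265707523 = 0.6222185346245748

sn(u+v)=-0.944354 cn(u+v)=-0.328932 dn(u+v)=0.622219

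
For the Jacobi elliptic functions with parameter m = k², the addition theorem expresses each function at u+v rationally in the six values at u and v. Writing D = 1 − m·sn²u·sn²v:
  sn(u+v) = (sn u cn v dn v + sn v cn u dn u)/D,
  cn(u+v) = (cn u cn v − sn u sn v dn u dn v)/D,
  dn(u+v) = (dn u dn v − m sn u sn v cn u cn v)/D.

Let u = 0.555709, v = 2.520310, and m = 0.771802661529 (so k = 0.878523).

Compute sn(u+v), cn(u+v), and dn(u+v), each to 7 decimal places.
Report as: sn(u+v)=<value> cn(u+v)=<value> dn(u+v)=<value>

sn(u+v)=0.8956506 cn(u+v)=-0.4447583 dn(u+v)=0.6171447

sn u = 0.509964838488751, cn u = 0.8601952473160626, dn u = 0.8940256189198537
sn v = 0.9878156514631512, cn v = -0.1556285279903084, dn v = 0.4968808541103018
m = k² = 0.771802661529
D = 1 − m·sn²u·sn²v = 0.8041432498289203
sn(u+v) = (sn u·cn v·dn v + sn v·cn u·dn u)/D = 0.7202313912270652/0.8041432498289203 = 0.8956506087445152
cn(u+v) = (cn u·cn v − sn u·sn v·dn u·dn v)/D = -0.3576494223908987/0.8041432498289203 = -0.4447583468082183
dn(u+v) = (dn u·dn v − m·sn u·sn v·cn u·cn v)/D = 0.4962727656637446/0.8041432498289203 = 0.6171447261036209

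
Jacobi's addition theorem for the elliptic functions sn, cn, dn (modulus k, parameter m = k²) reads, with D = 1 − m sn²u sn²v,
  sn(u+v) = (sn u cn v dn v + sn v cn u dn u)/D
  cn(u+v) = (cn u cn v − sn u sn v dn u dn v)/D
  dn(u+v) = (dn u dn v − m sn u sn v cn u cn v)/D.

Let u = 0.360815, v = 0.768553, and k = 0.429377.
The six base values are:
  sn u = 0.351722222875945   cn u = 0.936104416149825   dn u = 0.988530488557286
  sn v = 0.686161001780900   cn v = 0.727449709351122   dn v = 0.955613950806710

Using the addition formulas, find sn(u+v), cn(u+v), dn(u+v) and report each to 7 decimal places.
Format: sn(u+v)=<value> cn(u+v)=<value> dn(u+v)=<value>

m = k² = 0.184364608129
D = 1 − m·sn²u·sn²v = 0.9892618557101093
sn(u+v) = (sn u·cn v·dn v + sn v·cn u·dn u)/D = 0.8794548704621705/0.9892618557101093 = 0.8890010924669511
cn(u+v) = (cn u·cn v − sn u·sn v·dn u·dn v)/D = 0.4529880241059095/0.9892618557101093 = 0.4579050748709469
dn(u+v) = (dn u·dn v − m·sn u·sn v·cn u·cn v)/D = 0.9143543604127193/0.9892618557101093 = 0.9242794060389399

sn(u+v)=0.8890011 cn(u+v)=0.4579051 dn(u+v)=0.9242794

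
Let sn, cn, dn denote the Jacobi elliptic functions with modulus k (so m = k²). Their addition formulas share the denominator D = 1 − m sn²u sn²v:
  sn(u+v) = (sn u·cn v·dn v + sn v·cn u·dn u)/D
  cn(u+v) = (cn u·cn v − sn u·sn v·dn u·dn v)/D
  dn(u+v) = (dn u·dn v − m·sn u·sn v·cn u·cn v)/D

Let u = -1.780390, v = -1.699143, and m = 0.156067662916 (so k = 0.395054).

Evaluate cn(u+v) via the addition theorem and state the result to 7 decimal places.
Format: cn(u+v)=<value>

sn u = -0.9914631630199977, cn u = -0.1303871020246309, dn u = 0.9201008703625166
sn v = -0.9984291586646117, cn v = -0.05602869914852325, dn v = 0.9189245165150729
m = k² = 0.156067662916
D = 1 − m·sn²u·sn²v = 0.8470672124106896
cn(u+v) = (cn u·cn v − sn u·sn v·dn u·dn v)/D = -0.8296630911034316/0.8470672124106896 = -0.9794536713825493

cn(u+v)=-0.9794537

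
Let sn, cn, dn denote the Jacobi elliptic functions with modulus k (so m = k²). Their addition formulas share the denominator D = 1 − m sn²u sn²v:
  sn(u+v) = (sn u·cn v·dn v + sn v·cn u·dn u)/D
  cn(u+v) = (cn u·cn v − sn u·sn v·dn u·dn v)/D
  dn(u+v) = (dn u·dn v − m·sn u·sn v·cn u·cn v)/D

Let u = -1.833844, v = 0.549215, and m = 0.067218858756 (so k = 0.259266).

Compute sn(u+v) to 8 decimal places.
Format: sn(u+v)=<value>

sn(u+v)=-0.95438132

sn u = -0.9741909858731836, cn u = -0.2257253265440867, dn u = 0.9675774239627562
sn v = 0.520527975449775, cn v = 0.8538446151227742, dn v = 0.9908517004835312
m = k² = 0.067218858756
D = 1 − m·sn²u·sn²v = 0.9827150750200291
sn(u+v) = (sn u·cn v·dn v + sn v·cn u·dn u)/D = -0.9378849141401457/0.9827150750200291 = -0.9543813237229828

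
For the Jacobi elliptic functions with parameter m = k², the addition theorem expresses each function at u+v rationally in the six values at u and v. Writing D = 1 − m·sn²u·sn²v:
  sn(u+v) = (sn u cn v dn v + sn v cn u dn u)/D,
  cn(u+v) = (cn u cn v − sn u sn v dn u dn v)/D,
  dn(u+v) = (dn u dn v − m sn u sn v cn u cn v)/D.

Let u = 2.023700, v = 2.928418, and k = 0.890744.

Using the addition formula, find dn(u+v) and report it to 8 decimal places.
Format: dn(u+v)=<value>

sn u = 0.9949956662359078, cn u = 0.09991808731036633, dn u = 0.4631375413523624
sn v = 0.9456879099246837, cn v = -0.325075955773852, dn v = 0.5389061195504285
m = k² = 0.793424873536
D = 1 − m·sn²u·sn²v = 0.2975039876686286
dn(u+v) = (dn u·dn v − m·sn u·sn v·cn u·cn v)/D = 0.2738372115700633/0.2975039876686286 = 0.920448877730922

dn(u+v)=0.92044888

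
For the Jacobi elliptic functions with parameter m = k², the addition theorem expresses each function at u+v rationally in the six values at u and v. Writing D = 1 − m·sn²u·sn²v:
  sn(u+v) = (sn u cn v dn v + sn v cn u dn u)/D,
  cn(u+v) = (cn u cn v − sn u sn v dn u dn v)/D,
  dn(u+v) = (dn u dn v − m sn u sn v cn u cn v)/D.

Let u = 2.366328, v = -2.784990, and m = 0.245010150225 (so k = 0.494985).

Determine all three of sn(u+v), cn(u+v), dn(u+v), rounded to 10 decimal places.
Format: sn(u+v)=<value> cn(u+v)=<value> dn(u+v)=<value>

sn(u+v)=-0.4038981612 cn(u+v)=0.9148039546 dn(u+v)=0.9798115031

sn u = 0.8229086584726474, cn u = -0.5681736880662002, dn u = 0.9132821879013447
sn v = -0.5427074181839808, cn v = -0.8399218167472957, dn v = 0.9632428726501903
m = k² = 0.245010150225
D = 1 − m·sn²u·sn²v = 0.951132642383308
sn(u+v) = (sn u·cn v·dn v + sn v·cn u·dn u)/D = -0.3841607252881603/0.951132642383308 = -0.403898161170819
cn(u+v) = (cn u·cn v − sn u·sn v·dn u·dn v)/D = 0.8700999026279272/0.951132642383308 = 0.9148039546278925
dn(u+v) = (dn u·dn v − m·sn u·sn v·cn u·cn v)/D = 0.9319307039920343/0.951132642383308 = 0.9798115031115341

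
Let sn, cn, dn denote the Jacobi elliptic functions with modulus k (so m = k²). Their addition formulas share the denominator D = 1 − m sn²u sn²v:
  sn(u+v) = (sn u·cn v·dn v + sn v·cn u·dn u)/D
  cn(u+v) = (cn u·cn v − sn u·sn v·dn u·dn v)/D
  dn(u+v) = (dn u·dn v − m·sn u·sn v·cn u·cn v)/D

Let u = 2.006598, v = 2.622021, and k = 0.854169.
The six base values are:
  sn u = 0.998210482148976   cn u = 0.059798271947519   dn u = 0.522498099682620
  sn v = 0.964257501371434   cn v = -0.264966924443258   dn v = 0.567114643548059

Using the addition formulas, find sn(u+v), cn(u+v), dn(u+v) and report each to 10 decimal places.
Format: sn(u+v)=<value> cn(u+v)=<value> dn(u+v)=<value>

sn(u+v)=-0.3699179618 cn(u+v)=-0.9290644227 dn(u+v)=0.9487683634

m = k² = 0.729604680561
D = 1 − m·sn²u·sn²v = 0.3240447962477844
sn(u+v) = (sn u·cn v·dn v + sn v·cn u·dn u)/D = -0.1198699905537825/0.3240447962477844 = -0.3699179617811934
cn(u+v) = (cn u·cn v − sn u·sn v·dn u·dn v)/D = -0.3010584915592055/0.3240447962477844 = -0.929064422713327
dn(u+v) = (dn u·dn v − m·sn u·sn v·cn u·cn v)/D = 0.3074434510006567/0.3240447962477844 = 0.9487683633887665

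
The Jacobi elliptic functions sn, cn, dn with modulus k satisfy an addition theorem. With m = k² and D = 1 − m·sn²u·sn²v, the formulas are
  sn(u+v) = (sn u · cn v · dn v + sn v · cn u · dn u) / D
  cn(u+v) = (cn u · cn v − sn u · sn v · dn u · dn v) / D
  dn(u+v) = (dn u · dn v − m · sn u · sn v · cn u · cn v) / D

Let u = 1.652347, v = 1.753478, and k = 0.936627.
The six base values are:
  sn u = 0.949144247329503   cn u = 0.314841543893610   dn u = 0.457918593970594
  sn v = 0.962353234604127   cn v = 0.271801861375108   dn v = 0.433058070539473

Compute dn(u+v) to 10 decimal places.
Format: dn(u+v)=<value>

m = k² = 0.877270137129
D = 1 − m·sn²u·sn²v = 0.2680746207676313
dn(u+v) = (dn u·dn v − m·sn u·sn v·cn u·cn v)/D = 0.1297337028161425/0.2680746207676313 = 0.4839462327491139

dn(u+v)=0.4839462327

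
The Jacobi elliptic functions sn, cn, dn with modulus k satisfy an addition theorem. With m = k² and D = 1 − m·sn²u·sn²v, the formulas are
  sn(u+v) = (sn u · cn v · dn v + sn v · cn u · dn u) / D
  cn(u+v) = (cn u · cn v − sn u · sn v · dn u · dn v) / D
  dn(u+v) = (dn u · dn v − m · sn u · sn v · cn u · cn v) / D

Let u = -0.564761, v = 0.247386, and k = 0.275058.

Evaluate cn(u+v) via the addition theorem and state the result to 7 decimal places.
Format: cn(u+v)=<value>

cn(u+v)=0.9501811

sn u = -0.5334144044543921, cn u = 0.8458540495384332, dn u = 0.9891780785889937
sn v = 0.244687572671305, cn v = 0.969601975957261, dn v = 0.9977325639969399
m = k² = 0.075656903364
D = 1 − m·sn²u·sn²v = 0.9987111515140073
cn(u+v) = (cn u·cn v − sn u·sn v·dn u·dn v)/D = 0.9489564150516509/0.9987111515140073 = 0.9501810544651172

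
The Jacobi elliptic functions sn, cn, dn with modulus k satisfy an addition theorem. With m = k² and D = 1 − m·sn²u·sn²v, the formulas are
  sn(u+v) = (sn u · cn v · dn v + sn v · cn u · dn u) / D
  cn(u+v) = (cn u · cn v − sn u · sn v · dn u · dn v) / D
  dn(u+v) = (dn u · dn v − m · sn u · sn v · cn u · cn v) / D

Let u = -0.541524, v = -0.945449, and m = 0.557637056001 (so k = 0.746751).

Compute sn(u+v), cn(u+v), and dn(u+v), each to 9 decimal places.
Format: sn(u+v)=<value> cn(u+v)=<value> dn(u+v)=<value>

sn u = -0.5035420955647219, cn u = 0.8639706927866758, dn u = 0.9266113186749596
sn v = -0.7709828769294477, cn v = 0.6368558733980492, dn v = 0.8176383028903751
m = k² = 0.557637056001
D = 1 − m·sn²u·sn²v = 0.9159548499137994
sn(u+v) = (sn u·cn v·dn v + sn v·cn u·dn u)/D = -0.8794252343627883/0.9159548499137994 = -0.9601185412638528
cn(u+v) = (cn u·cn v − sn u·sn v·dn u·dn v)/D = 0.2560947954304532/0.9159548499137994 = 0.2795932522815445
dn(u+v) = (dn u·dn v − m·sn u·sn v·cn u·cn v)/D = 0.6385163000130219/0.9159548499137994 = 0.6971045571439605

sn(u+v)=-0.960118541 cn(u+v)=0.279593252 dn(u+v)=0.697104557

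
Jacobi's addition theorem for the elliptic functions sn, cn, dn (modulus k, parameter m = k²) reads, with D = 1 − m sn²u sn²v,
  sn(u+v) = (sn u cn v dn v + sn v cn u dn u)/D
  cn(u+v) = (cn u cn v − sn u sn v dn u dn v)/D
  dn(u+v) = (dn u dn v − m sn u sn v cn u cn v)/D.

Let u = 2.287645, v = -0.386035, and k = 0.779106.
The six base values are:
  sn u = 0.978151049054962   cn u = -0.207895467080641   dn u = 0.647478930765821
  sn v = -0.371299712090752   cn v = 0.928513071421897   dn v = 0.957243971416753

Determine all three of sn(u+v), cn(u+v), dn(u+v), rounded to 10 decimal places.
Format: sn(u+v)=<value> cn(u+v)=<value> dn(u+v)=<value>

sn(u+v)=0.9993922357 cn(u+v)=0.0348591341 dn(u+v)=0.6274802387

m = k² = 0.607006159236
D = 1 − m·sn²u·sn²v = 0.9199328863477098
sn(u+v) = (sn u·cn v·dn v + sn v·cn u·dn u)/D = 0.9193737839782813/0.9199328863477098 = 0.9993922356970537
cn(u+v) = (cn u·cn v − sn u·sn v·dn u·dn v)/D = 0.03206806382500923/0.9199328863477098 = 0.03485913407479637
dn(u+v) = (dn u·dn v − m·sn u·sn v·cn u·cn v)/D = 0.5772397070702719/0.9199328863477098 = 0.6274802386530737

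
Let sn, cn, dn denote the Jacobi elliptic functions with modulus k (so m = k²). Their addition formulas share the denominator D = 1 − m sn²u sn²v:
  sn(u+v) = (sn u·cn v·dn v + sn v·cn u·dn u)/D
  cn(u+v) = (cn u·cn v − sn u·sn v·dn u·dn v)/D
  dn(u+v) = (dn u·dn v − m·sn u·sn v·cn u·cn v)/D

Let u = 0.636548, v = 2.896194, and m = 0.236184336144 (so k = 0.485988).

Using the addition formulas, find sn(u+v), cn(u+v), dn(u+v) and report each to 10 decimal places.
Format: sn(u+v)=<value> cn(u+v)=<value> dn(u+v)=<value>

sn u = 0.5868937875633373, cn u = 0.8096639315911017, dn u = 0.9584610829046923
sn v = 0.4410900414754393, cn v = -0.8974628545578893, dn v = 0.9767537434046413
m = k² = 0.236184336144
D = 1 − m·sn²u·sn²v = 0.9841720517370447
sn(u+v) = (sn u·cn v·dn v + sn v·cn u·dn u)/D = -0.1721715045850565/0.9841720517370447 = -0.1749404530246283
cn(u+v) = (cn u·cn v − sn u·sn v·dn u·dn v)/D = -0.9689951498481414/0.9841720517370447 = -0.9845790155673326
dn(u+v) = (dn u·dn v − m·sn u·sn v·cn u·cn v)/D = 0.9806086929907958/0.9841720517370447 = 0.9963793335322217

sn(u+v)=-0.1749404530 cn(u+v)=-0.9845790156 dn(u+v)=0.9963793335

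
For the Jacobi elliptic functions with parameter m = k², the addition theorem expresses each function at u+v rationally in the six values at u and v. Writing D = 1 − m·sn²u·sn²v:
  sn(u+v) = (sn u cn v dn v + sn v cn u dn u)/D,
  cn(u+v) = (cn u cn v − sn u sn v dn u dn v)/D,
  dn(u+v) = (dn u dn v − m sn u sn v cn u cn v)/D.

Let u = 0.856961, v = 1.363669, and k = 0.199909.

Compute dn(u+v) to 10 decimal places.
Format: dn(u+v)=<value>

dn(u+v)=0.9867236756

sn u = 0.753484418464247, cn u = 0.6574657642277623, dn u = 0.9885904663888914
sn v = 0.9761693289472629, cn v = 0.2170102329906368, dn v = 0.9807743958508635
m = k² = 0.039963608281
D = 1 − m·sn²u·sn²v = 0.9783796081315608
dn(u+v) = (dn u·dn v − m·sn u·sn v·cn u·cn v)/D = 0.9653903230876928/0.9783796081315608 = 0.9867236756204741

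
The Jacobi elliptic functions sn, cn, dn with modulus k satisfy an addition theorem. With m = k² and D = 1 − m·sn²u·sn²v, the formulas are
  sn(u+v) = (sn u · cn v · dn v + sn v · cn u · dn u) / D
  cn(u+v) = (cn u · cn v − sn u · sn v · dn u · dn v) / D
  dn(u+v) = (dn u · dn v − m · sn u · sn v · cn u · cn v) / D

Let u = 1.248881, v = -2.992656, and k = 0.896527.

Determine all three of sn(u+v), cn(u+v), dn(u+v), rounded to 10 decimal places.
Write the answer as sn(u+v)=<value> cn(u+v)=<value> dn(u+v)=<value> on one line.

sn u = 0.8715217725049124, cn u = 0.4903568089156056, dn u = 0.6241020979549019
sn v = -0.9411682556654252, cn v = -0.3379383294740341, dn v = 0.5366848853533778
m = k² = 0.803760661729
D = 1 − m·sn²u·sn²v = 0.4592235501286263
sn(u+v) = (sn u·cn v·dn v + sn v·cn u·dn u)/D = -0.4460930356823072/0.4592235501286263 = -0.971407140503484
cn(u+v) = (cn u·cn v − sn u·sn v·dn u·dn v)/D = 0.1090287691780603/0.4592235501286263 = 0.2374198125238173
dn(u+v) = (dn u·dn v − m·sn u·sn v·cn u·cn v)/D = 0.2256960431534993/0.4592235501286263 = 0.4914731465541847

sn(u+v)=-0.9714071405 cn(u+v)=0.2374198125 dn(u+v)=0.4914731466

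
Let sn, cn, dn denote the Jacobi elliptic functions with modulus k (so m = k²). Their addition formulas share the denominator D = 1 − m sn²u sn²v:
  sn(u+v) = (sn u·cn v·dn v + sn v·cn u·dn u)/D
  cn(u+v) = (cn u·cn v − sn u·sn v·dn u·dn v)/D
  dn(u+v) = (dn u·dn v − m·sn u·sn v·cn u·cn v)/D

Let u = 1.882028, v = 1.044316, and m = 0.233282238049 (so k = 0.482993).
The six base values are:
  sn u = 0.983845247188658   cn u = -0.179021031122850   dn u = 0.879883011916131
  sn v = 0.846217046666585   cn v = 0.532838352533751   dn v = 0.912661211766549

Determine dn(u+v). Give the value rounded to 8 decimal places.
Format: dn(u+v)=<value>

m = k² = 0.233282238049
D = 1 − m·sn²u·sn²v = 0.838304178707762
dn(u+v) = (dn u·dn v − m·sn u·sn v·cn u·cn v)/D = 0.8215614416651562/0.838304178707762 = 0.9800278497139135

dn(u+v)=0.98002785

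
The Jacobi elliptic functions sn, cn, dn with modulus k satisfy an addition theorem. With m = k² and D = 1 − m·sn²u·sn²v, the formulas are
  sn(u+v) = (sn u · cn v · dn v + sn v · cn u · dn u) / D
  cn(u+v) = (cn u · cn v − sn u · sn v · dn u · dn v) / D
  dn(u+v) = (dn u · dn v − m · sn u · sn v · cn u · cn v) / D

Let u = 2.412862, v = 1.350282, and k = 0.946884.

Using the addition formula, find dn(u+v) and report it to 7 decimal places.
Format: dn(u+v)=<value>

dn(u+v)=0.5370359

sn u = 0.9988374862704363, cn u = 0.04820452282676314, dn u = 0.3247985123473141
sn v = 0.8881160647746611, cn v = 0.4596192505641708, dn v = 0.5411238791623548
m = k² = 0.896589309456
D = 1 − m·sn²u·sn²v = 0.2944583213043698
dn(u+v) = (dn u·dn v − m·sn u·sn v·cn u·cn v)/D = 0.1581346806606496/0.2944583213043698 = 0.5370358696611331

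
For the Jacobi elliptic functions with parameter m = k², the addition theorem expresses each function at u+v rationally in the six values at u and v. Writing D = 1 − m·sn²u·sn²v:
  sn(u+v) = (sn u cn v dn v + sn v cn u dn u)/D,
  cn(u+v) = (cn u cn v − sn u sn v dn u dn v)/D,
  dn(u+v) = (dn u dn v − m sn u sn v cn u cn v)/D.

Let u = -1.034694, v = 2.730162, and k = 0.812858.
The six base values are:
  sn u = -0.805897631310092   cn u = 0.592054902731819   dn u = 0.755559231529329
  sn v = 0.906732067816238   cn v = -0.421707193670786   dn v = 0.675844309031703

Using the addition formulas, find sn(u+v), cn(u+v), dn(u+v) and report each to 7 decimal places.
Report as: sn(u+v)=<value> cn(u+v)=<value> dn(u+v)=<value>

m = k² = 0.660738128164
D = 1 − m·sn²u·sn²v = 0.647184969831184
sn(u+v) = (sn u·cn v·dn v + sn v·cn u·dn u)/D = 0.6352983656835422/0.647184969831184 = 0.9816333742256988
cn(u+v) = (cn u·cn v − sn u·sn v·dn u·dn v)/D = 0.1234681000712766/0.647184969831184 = 0.1907771438256405
dn(u+v) = (dn u·dn v − m·sn u·sn v·cn u·cn v)/D = 0.3900920722284013/0.647184969831184 = 0.6027520576229629

sn(u+v)=0.9816334 cn(u+v)=0.1907771 dn(u+v)=0.6027521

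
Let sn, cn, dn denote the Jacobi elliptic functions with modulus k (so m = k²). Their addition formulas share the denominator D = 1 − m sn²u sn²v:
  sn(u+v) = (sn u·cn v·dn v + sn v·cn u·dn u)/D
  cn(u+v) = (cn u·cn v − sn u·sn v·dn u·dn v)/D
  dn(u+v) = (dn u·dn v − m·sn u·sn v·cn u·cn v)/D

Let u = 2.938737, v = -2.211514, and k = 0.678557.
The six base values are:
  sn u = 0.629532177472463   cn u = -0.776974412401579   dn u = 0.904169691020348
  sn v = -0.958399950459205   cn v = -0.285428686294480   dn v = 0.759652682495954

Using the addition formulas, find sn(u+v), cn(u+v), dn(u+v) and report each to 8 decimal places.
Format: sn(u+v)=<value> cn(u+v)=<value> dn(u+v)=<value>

sn(u+v)=0.64488180 cn(u+v)=0.76428232 dn(u+v)=0.89917507

m = k² = 0.460439602249
D = 1 − m·sn²u·sn²v = 0.8323891603274898
sn(u+v) = (sn u·cn v·dn v + sn v·cn u·dn u)/D = 0.5367926203303183/0.8323891603274898 = 0.6448818003818383
cn(u+v) = (cn u·cn v − sn u·sn v·dn u·dn v)/D = 0.6361803179835213/0.8323891603274898 = 0.7642823192618542
dn(u+v) = (dn u·dn v − m·sn u·sn v·cn u·cn v)/D = 0.7484635853070624/0.8323891603274898 = 0.8991750745679962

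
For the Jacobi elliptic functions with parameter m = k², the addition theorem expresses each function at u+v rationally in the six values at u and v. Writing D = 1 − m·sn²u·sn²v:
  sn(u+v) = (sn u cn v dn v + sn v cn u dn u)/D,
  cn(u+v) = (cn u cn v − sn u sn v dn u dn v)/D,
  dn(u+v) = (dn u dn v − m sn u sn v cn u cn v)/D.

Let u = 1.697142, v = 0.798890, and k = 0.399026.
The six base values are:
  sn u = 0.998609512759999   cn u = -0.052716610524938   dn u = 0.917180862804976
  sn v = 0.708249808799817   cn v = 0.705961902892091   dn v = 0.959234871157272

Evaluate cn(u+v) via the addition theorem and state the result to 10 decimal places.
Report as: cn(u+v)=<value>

cn(u+v)=-0.7165311082

m = k² = 0.159221748676
D = 1 − m·sn²u·sn²v = 0.9203534957765069
cn(u+v) = (cn u·cn v − sn u·sn v·dn u·dn v)/D = -0.6594619102260024/0.9203534957765069 = -0.7165311081581876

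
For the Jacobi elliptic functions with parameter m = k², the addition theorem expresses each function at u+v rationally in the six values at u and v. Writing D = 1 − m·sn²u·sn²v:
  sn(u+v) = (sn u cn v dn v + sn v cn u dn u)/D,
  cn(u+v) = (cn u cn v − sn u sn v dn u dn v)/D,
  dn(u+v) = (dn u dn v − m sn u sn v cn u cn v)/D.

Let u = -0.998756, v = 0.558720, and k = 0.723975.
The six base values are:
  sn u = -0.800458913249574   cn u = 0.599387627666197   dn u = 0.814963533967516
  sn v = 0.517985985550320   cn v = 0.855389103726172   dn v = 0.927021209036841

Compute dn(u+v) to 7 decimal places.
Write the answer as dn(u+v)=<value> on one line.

m = k² = 0.524139800625
D = 1 − m·sn²u·sn²v = 0.9098924360808691
dn(u+v) = (dn u·dn v − m·sn u·sn v·cn u·cn v)/D = 0.8669116946468648/0.9098924360808691 = 0.9527628324737669

dn(u+v)=0.9527628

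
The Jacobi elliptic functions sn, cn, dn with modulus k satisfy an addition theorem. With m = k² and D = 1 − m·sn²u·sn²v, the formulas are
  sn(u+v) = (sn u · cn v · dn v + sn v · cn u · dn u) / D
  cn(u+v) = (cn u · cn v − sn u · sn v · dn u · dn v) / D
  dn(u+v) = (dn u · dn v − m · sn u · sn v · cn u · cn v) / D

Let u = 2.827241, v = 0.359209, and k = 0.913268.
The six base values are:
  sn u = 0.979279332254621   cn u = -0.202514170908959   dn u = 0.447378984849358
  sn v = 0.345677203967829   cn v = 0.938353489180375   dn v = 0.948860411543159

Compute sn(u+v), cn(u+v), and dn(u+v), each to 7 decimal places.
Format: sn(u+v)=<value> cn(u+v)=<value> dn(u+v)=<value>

m = k² = 0.834058439824
D = 1 − m·sn²u·sn²v = 0.904423496201988
sn(u+v) = (sn u·cn v·dn v + sn v·cn u·dn u)/D = 0.840598933332402/0.904423496201988 = 0.9294306670076471
cn(u+v) = (cn u·cn v − sn u·sn v·dn u·dn v)/D = -0.3337293720406634/0.904423496201988 = -0.368996795684895
dn(u+v) = (dn u·dn v − m·sn u·sn v·cn u·cn v)/D = 0.4781534166715826/0.904423496201988 = 0.5286830988795928

sn(u+v)=0.9294307 cn(u+v)=-0.3689968 dn(u+v)=0.5286831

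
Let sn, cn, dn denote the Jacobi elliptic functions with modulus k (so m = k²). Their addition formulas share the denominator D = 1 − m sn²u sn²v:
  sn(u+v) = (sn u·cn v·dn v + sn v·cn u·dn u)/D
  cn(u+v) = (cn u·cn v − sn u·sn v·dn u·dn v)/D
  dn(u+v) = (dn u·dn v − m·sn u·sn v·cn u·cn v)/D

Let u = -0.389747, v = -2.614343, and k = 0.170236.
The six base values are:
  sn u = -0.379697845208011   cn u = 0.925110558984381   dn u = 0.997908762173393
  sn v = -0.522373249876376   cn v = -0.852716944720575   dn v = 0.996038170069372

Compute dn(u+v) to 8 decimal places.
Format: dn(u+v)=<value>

m = k² = 0.028980295696
D = 1 − m·sn²u·sn²v = 0.9988599052765285
dn(u+v) = (dn u·dn v − m·sn u·sn v·cn u·cn v)/D = 0.9984896233908743/0.9988599052765285 = 0.9996292954760741

dn(u+v)=0.99962930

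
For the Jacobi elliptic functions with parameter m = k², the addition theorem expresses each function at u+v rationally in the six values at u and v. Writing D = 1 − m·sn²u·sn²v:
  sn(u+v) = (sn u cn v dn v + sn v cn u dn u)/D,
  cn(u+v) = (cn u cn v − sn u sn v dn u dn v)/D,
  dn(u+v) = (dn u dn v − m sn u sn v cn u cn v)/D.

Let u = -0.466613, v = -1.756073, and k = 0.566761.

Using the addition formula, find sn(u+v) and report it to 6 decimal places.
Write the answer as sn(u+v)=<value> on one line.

sn u = -0.4452208921566973, cn u = 0.8954207710273391, dn u = 0.9676402400531411
sn v = -0.9997034085455768, cn v = -0.02435354065337496, dn v = 0.8239978650874353
m = k² = 0.321218031121
D = 1 − m·sn²u·sn²v = 0.936365397928242
sn(u+v) = (sn u·cn v·dn v + sn v·cn u·dn u)/D = -0.8572538237407731/0.936365397928242 = -0.915512070007598

sn(u+v)=-0.915512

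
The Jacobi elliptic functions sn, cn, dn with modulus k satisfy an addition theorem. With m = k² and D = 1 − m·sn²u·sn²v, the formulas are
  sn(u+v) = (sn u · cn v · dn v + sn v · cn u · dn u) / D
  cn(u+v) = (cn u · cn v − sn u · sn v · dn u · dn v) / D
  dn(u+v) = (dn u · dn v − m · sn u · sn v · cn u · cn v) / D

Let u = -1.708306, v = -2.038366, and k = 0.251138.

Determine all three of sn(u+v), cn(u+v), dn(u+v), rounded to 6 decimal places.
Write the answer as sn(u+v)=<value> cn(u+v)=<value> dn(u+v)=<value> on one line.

sn u = -0.9941463297803592, cn u = -0.1080420056470686, dn u = 0.968331518251537
sn v = -0.9095618156873975, cn v = -0.4155686506985877, dn v = 0.9735613872979358
m = k² = 0.063070295044
D = 1 − m·sn²u·sn²v = 0.948430855172348
sn(u+v) = (sn u·cn v·dn v + sn v·cn u·dn u)/D = 0.4973720980422548/0.948430855172348 = 0.5244157708807067
cn(u+v) = (cn u·cn v − sn u·sn v·dn u·dn v)/D = -0.8075531457012578/0.948430855172348 = -0.8514623299075503
dn(u+v) = (dn u·dn v − m·sn u·sn v·cn u·cn v)/D = 0.9401695699599071/0.948430855172348 = 0.9912895229342368

sn(u+v)=0.524416 cn(u+v)=-0.851462 dn(u+v)=0.991290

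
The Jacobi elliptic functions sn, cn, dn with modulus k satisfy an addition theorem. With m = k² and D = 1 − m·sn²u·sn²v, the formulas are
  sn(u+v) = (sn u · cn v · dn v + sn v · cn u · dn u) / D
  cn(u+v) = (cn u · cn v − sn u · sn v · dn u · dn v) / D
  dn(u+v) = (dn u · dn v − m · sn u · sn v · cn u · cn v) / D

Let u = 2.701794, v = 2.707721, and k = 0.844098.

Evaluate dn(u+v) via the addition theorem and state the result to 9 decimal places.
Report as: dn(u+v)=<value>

sn u = 0.942779125541845, cn u = -0.3334179365939301, dn u = 0.6055622049645451
sn v = 0.9415750340371829, cn v = -0.336803288698133, dn v = 0.6068955457114874
m = k² = 0.712501433604
D = 1 − m·sn²u·sn²v = 0.438544257770588
dn(u+v) = (dn u·dn v − m·sn u·sn v·cn u·cn v)/D = 0.2964872401571233/0.438544257770588 = 0.6760714224474517

dn(u+v)=0.676071422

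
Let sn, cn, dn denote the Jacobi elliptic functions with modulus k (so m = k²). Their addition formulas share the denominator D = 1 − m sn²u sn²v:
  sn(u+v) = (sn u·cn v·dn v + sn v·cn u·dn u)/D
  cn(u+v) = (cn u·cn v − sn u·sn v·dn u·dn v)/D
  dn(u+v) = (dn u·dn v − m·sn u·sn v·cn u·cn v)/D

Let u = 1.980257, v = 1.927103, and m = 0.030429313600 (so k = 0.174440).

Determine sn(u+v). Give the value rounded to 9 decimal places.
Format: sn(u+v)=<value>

sn(u+v)=-0.673992251

sn u = 0.9243322301711756, cn u = -0.3815886899094113, dn u = 0.9869151415245909
sn v = 0.943064214627446, cn v = -0.3326107140323631, dn v = 0.9863757285779934
m = k² = 0.0304293136
D = 1 − m·sn²u·sn²v = 0.9768777080693946
sn(u+v) = (sn u·cn v·dn v + sn v·cn u·dn u)/D = -0.6584080053536743/0.9768777080693946 = -0.6739922509388481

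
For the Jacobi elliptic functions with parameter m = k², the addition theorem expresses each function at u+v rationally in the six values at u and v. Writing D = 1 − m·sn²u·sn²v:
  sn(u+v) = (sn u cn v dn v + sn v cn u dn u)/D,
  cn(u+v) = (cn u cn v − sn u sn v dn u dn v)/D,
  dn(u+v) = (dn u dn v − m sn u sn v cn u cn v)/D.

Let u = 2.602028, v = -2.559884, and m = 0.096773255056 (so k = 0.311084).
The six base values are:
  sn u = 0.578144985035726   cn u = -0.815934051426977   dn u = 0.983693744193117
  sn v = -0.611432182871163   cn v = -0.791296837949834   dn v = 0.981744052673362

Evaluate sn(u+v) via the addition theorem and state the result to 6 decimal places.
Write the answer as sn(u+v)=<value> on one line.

sn(u+v)=0.042130

m = k² = 0.096773255056
D = 1 − m·sn²u·sn²v = 0.9879072391787067
sn(u+v) = (sn u·cn v·dn v + sn v·cn u·dn u)/D = 0.04162084800357989/0.9879072391787067 = 0.04213031988527712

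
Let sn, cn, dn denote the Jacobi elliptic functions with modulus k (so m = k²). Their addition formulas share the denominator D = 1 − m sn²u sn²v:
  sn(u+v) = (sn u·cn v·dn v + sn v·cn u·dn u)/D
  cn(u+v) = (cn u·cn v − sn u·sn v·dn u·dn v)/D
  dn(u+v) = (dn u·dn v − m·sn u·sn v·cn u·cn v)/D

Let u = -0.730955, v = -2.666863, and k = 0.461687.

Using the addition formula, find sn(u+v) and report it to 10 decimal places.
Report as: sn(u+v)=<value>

sn(u+v)=0.0651271321

sn u = -0.6582796964883477, cn u = 0.7527734328409902, dn u = 0.9526978183571176
sn v = -0.6101172307686107, cn v = -0.7923111539788152, dn v = 0.95950746649621
m = k² = 0.213154885969
D = 1 − m·sn²u·sn²v = 0.9656170771066679
sn(u+v) = (sn u·cn v·dn v + sn v·cn u·dn u)/D = 0.06288787093909813/0.9656170771066679 = 0.06512713210036898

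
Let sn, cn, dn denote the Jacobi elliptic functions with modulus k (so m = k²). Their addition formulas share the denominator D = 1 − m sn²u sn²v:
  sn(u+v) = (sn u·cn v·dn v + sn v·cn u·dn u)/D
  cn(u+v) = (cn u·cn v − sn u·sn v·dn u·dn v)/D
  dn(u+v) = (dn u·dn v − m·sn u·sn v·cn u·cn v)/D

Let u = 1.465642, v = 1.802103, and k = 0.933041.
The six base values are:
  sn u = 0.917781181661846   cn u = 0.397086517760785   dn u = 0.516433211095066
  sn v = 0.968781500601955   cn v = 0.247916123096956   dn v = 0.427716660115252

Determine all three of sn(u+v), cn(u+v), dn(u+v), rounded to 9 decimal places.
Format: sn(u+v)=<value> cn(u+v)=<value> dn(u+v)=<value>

sn(u+v)=0.949363347 cn(u+v)=-0.314180260 dn(u+v)=0.464076877

m = k² = 0.870565507681
D = 1 − m·sn²u·sn²v = 0.3117734419812226
sn(u+v) = (sn u·cn v·dn v + sn v·cn u·dn u)/D = 0.2959862783680446/0.3117734419812226 = 0.9493633469456041
cn(u+v) = (cn u·cn v − sn u·sn v·dn u·dn v)/D = -0.09795306091518119/0.3117734419812226 = -0.3141802595266619
dn(u+v) = (dn u·dn v − m·sn u·sn v·cn u·cn v)/D = 0.1446868453695263/0.3117734419812226 = 0.4640768772673088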